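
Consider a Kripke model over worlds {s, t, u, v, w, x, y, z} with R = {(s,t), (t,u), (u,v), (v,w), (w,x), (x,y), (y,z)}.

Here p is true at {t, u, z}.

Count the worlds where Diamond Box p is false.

s: successors {t}; Box p there: t:T. ✓
t: successors {u}; Box p there: u:F. ✗
u: successors {v}; Box p there: v:F. ✗
v: successors {w}; Box p there: w:F. ✗
w: successors {x}; Box p there: x:F. ✗
x: successors {y}; Box p there: y:T. ✓
y: successors {z}; Box p there: z:T. ✓
z: no successors, so Diamond Box p fails. ✗
Satisfying worlds: {s, x, y}.
So Diamond Box p fails at the other 5 worlds.

5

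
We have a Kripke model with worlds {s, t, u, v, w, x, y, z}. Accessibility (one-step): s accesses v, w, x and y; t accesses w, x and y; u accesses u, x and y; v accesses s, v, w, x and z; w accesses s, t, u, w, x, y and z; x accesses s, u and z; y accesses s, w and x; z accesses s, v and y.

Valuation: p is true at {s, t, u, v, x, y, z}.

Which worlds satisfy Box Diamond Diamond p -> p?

{s, t, u, v, x, y, z}

s: Box Diamond Diamond p is T, p is T. ✓
t: Box Diamond Diamond p is T, p is T. ✓
u: Box Diamond Diamond p is T, p is T. ✓
v: Box Diamond Diamond p is T, p is T. ✓
w: Box Diamond Diamond p is T, p is F. ✗
x: Box Diamond Diamond p is T, p is T. ✓
y: Box Diamond Diamond p is T, p is T. ✓
z: Box Diamond Diamond p is T, p is T. ✓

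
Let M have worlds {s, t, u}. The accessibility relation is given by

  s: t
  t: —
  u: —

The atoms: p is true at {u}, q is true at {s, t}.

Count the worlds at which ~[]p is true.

s: []p is F. ✓
t: []p is T. ✗
u: []p is T. ✗
Satisfying worlds: {s}.

1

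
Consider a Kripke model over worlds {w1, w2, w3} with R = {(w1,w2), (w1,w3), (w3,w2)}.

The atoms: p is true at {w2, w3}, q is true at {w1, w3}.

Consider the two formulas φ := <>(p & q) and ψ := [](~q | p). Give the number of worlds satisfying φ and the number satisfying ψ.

For <>(p & q):
w1: successors {w2, w3}; p & q there: w2:F, w3:T. ✓
w2: no successors, so <>(p & q) fails. ✗
w3: successors {w2}; p & q there: w2:F. ✗
— 1 world.
For [](~q | p):
w1: successors {w2, w3}; ~q | p there: w2:T, w3:T. ✓
w2: no successors, so [](~q | p) holds vacuously. ✓
w3: successors {w2}; ~q | p there: w2:T. ✓
— 3 worlds.

1 and 3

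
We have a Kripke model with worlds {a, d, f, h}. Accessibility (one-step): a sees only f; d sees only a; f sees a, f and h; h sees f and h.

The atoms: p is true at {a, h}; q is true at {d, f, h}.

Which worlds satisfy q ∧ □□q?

a: q is F, □□q is F. ✗
d: q is T, □□q is T. ✓
f: q is T, □□q is F. ✗
h: q is T, □□q is F. ✗

{d}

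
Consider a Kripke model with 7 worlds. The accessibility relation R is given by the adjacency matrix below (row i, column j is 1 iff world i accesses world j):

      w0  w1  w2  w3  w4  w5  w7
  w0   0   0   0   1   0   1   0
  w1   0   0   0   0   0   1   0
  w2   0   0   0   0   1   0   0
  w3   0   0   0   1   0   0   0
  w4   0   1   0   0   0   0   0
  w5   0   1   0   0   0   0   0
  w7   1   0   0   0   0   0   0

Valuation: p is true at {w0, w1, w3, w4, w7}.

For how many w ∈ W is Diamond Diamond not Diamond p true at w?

3

w0: successors {w3, w5}; Diamond not Diamond p there: w3:F, w5:T. ✓
w1: successors {w5}; Diamond not Diamond p there: w5:T. ✓
w2: successors {w4}; Diamond not Diamond p there: w4:T. ✓
w3: successors {w3}; Diamond not Diamond p there: w3:F. ✗
w4: successors {w1}; Diamond not Diamond p there: w1:F. ✗
w5: successors {w1}; Diamond not Diamond p there: w1:F. ✗
w7: successors {w0}; Diamond not Diamond p there: w0:F. ✗
Satisfying worlds: {w0, w1, w2}.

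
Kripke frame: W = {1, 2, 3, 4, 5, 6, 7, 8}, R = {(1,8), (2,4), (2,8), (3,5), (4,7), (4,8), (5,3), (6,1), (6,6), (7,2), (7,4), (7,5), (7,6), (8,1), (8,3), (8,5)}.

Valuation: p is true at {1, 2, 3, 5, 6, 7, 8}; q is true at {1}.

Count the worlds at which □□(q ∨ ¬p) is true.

1: successors {8}; □(q ∨ ¬p) there: 8:F. ✗
2: successors {4, 8}; □(q ∨ ¬p) there: 4:F, 8:F. ✗
3: successors {5}; □(q ∨ ¬p) there: 5:F. ✗
4: successors {7, 8}; □(q ∨ ¬p) there: 7:F, 8:F. ✗
5: successors {3}; □(q ∨ ¬p) there: 3:F. ✗
6: successors {1, 6}; □(q ∨ ¬p) there: 1:F, 6:F. ✗
7: successors {2, 4, 5, 6}; □(q ∨ ¬p) there: 2:F, 4:F, 5:F, 6:F. ✗
8: successors {1, 3, 5}; □(q ∨ ¬p) there: 1:F, 3:F, 5:F. ✗
Satisfying worlds: ∅.

0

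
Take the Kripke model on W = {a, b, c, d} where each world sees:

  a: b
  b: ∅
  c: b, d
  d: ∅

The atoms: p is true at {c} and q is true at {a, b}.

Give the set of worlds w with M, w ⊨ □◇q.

{b, d}

a: successors {b}; ◇q there: b:F. ✗
b: no successors, so □◇q holds vacuously. ✓
c: successors {b, d}; ◇q there: b:F, d:F. ✗
d: no successors, so □◇q holds vacuously. ✓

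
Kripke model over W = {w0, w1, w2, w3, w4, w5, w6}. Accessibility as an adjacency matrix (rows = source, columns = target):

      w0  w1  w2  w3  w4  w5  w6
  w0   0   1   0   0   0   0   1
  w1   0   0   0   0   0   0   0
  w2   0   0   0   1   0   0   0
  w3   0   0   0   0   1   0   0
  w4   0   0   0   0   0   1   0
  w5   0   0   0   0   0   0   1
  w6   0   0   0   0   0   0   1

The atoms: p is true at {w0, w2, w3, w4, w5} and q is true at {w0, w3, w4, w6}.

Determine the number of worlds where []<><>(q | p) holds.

w0: successors {w1, w6}; <><>(q | p) there: w1:F, w6:T. ✗
w1: no successors, so []<><>(q | p) holds vacuously. ✓
w2: successors {w3}; <><>(q | p) there: w3:T. ✓
w3: successors {w4}; <><>(q | p) there: w4:T. ✓
w4: successors {w5}; <><>(q | p) there: w5:T. ✓
w5: successors {w6}; <><>(q | p) there: w6:T. ✓
w6: successors {w6}; <><>(q | p) there: w6:T. ✓
Satisfying worlds: {w1, w2, w3, w4, w5, w6}.

6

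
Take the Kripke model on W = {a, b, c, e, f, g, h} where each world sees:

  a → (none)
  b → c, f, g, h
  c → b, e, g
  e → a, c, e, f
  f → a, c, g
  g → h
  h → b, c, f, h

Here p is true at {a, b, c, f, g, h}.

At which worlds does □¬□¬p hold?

{a, b, c, g, h}

a: no successors, so □¬□¬p holds vacuously. ✓
b: successors {c, f, g, h}; ¬□¬p there: c:T, f:T, g:T, h:T. ✓
c: successors {b, e, g}; ¬□¬p there: b:T, e:T, g:T. ✓
e: successors {a, c, e, f}; ¬□¬p there: a:F, c:T, e:T, f:T. ✗
f: successors {a, c, g}; ¬□¬p there: a:F, c:T, g:T. ✗
g: successors {h}; ¬□¬p there: h:T. ✓
h: successors {b, c, f, h}; ¬□¬p there: b:T, c:T, f:T, h:T. ✓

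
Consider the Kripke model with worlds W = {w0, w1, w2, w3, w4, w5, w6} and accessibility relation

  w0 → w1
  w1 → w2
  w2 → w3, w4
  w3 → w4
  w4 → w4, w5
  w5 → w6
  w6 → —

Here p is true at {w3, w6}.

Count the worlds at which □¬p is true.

w0: successors {w1}; ¬p there: w1:T. ✓
w1: successors {w2}; ¬p there: w2:T. ✓
w2: successors {w3, w4}; ¬p there: w3:F, w4:T. ✗
w3: successors {w4}; ¬p there: w4:T. ✓
w4: successors {w4, w5}; ¬p there: w4:T, w5:T. ✓
w5: successors {w6}; ¬p there: w6:F. ✗
w6: no successors, so □¬p holds vacuously. ✓
Satisfying worlds: {w0, w1, w3, w4, w6}.

5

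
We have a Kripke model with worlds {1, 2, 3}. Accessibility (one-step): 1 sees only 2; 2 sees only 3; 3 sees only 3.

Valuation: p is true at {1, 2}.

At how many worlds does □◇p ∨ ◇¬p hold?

2

1: □◇p is F, ◇¬p is F. ✗
2: □◇p is F, ◇¬p is T. ✓
3: □◇p is F, ◇¬p is T. ✓
Satisfying worlds: {2, 3}.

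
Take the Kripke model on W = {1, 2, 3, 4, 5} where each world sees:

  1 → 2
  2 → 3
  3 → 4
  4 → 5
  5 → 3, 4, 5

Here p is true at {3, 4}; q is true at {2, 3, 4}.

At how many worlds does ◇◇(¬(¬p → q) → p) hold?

1: successors {2}; ◇(¬(¬p → q) → p) there: 2:T. ✓
2: successors {3}; ◇(¬(¬p → q) → p) there: 3:T. ✓
3: successors {4}; ◇(¬(¬p → q) → p) there: 4:F. ✗
4: successors {5}; ◇(¬(¬p → q) → p) there: 5:T. ✓
5: successors {3, 4, 5}; ◇(¬(¬p → q) → p) there: 3:T, 4:F, 5:T. ✓
Satisfying worlds: {1, 2, 4, 5}.

4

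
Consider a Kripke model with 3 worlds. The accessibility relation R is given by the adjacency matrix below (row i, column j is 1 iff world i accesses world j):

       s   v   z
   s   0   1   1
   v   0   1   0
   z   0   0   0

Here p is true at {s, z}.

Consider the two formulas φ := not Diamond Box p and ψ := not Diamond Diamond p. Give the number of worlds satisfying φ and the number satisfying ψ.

2 and 3

For not Diamond Box p:
s: Diamond Box p is T. ✗
v: Diamond Box p is F. ✓
z: Diamond Box p is F. ✓
— 2 worlds.
For not Diamond Diamond p:
s: Diamond Diamond p is F. ✓
v: Diamond Diamond p is F. ✓
z: Diamond Diamond p is F. ✓
— 3 worlds.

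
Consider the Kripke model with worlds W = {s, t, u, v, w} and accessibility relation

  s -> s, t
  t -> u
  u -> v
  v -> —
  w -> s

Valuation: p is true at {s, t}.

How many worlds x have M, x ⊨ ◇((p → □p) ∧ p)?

2

s: successors {s, t}; (p → □p) ∧ p there: s:T, t:F. ✓
t: successors {u}; (p → □p) ∧ p there: u:F. ✗
u: successors {v}; (p → □p) ∧ p there: v:F. ✗
v: no successors, so ◇((p → □p) ∧ p) fails. ✗
w: successors {s}; (p → □p) ∧ p there: s:T. ✓
Satisfying worlds: {s, w}.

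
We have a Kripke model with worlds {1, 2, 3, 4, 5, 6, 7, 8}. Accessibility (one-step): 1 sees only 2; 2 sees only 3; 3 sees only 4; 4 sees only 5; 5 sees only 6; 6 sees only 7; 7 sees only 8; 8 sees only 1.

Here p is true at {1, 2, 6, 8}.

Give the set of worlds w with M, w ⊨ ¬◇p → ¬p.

1: ¬◇p is F, ¬p is F. ✓
2: ¬◇p is T, ¬p is F. ✗
3: ¬◇p is T, ¬p is T. ✓
4: ¬◇p is T, ¬p is T. ✓
5: ¬◇p is F, ¬p is T. ✓
6: ¬◇p is T, ¬p is F. ✗
7: ¬◇p is F, ¬p is T. ✓
8: ¬◇p is F, ¬p is F. ✓

{1, 3, 4, 5, 7, 8}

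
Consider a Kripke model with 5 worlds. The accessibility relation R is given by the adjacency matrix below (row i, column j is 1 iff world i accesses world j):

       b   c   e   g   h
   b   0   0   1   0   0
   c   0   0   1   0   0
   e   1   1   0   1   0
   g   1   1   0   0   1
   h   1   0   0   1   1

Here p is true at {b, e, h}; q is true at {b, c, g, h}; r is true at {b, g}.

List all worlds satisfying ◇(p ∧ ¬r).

{b, c, g, h}

b: successors {e}; p ∧ ¬r there: e:T. ✓
c: successors {e}; p ∧ ¬r there: e:T. ✓
e: successors {b, c, g}; p ∧ ¬r there: b:F, c:F, g:F. ✗
g: successors {b, c, h}; p ∧ ¬r there: b:F, c:F, h:T. ✓
h: successors {b, g, h}; p ∧ ¬r there: b:F, g:F, h:T. ✓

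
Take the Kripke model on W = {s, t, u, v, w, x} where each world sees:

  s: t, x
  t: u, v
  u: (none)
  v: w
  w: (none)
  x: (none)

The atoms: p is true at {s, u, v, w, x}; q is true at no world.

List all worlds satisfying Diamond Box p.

s: successors {t, x}; Box p there: t:T, x:T. ✓
t: successors {u, v}; Box p there: u:T, v:T. ✓
u: no successors, so Diamond Box p fails. ✗
v: successors {w}; Box p there: w:T. ✓
w: no successors, so Diamond Box p fails. ✗
x: no successors, so Diamond Box p fails. ✗

{s, t, v}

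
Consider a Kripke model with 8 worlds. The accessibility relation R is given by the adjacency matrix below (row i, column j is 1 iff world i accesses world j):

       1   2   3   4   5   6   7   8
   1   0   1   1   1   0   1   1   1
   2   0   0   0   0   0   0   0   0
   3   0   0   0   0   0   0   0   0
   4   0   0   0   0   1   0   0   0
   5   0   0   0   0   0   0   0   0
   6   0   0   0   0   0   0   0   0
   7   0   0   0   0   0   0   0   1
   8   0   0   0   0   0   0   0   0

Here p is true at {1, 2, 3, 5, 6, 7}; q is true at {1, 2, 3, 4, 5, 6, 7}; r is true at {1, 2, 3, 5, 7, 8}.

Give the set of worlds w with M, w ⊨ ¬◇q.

{2, 3, 5, 6, 7, 8}

1: ◇q is T. ✗
2: ◇q is F. ✓
3: ◇q is F. ✓
4: ◇q is T. ✗
5: ◇q is F. ✓
6: ◇q is F. ✓
7: ◇q is F. ✓
8: ◇q is F. ✓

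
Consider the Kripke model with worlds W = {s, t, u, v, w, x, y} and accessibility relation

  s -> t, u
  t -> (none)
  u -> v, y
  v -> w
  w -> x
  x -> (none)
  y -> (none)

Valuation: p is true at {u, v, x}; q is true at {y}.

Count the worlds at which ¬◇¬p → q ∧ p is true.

3

s: ¬◇¬p is F, q ∧ p is F. ✓
t: ¬◇¬p is T, q ∧ p is F. ✗
u: ¬◇¬p is F, q ∧ p is F. ✓
v: ¬◇¬p is F, q ∧ p is F. ✓
w: ¬◇¬p is T, q ∧ p is F. ✗
x: ¬◇¬p is T, q ∧ p is F. ✗
y: ¬◇¬p is T, q ∧ p is F. ✗
Satisfying worlds: {s, u, v}.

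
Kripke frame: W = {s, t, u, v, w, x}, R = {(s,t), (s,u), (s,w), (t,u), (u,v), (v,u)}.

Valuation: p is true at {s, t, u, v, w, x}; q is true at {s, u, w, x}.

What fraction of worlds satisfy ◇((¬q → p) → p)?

s: successors {t, u, w}; (¬q → p) → p there: t:T, u:T, w:T. ✓
t: successors {u}; (¬q → p) → p there: u:T. ✓
u: successors {v}; (¬q → p) → p there: v:T. ✓
v: successors {u}; (¬q → p) → p there: u:T. ✓
w: no successors, so ◇((¬q → p) → p) fails. ✗
x: no successors, so ◇((¬q → p) → p) fails. ✗
That's 4 of 6 worlds, so 4/6 = 2/3.

2/3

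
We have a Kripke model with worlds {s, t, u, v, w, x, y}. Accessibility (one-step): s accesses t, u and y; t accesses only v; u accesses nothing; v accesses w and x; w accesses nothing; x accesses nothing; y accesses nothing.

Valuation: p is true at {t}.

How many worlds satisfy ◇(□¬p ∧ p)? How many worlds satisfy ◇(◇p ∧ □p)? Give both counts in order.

1 and 0

For ◇(□¬p ∧ p):
s: successors {t, u, y}; □¬p ∧ p there: t:T, u:F, y:F. ✓
t: successors {v}; □¬p ∧ p there: v:F. ✗
u: no successors, so ◇(□¬p ∧ p) fails. ✗
v: successors {w, x}; □¬p ∧ p there: w:F, x:F. ✗
w: no successors, so ◇(□¬p ∧ p) fails. ✗
x: no successors, so ◇(□¬p ∧ p) fails. ✗
y: no successors, so ◇(□¬p ∧ p) fails. ✗
— 1 world.
For ◇(◇p ∧ □p):
s: successors {t, u, y}; ◇p ∧ □p there: t:F, u:F, y:F. ✗
t: successors {v}; ◇p ∧ □p there: v:F. ✗
u: no successors, so ◇(◇p ∧ □p) fails. ✗
v: successors {w, x}; ◇p ∧ □p there: w:F, x:F. ✗
w: no successors, so ◇(◇p ∧ □p) fails. ✗
x: no successors, so ◇(◇p ∧ □p) fails. ✗
y: no successors, so ◇(◇p ∧ □p) fails. ✗
— 0 worlds.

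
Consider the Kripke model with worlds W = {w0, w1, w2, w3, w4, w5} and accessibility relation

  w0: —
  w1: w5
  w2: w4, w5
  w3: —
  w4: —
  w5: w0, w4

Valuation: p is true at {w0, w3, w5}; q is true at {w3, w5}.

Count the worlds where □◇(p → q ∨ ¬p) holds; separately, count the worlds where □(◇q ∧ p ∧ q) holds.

For □◇(p → q ∨ ¬p):
w0: no successors, so □◇(p → q ∨ ¬p) holds vacuously. ✓
w1: successors {w5}; ◇(p → q ∨ ¬p) there: w5:T. ✓
w2: successors {w4, w5}; ◇(p → q ∨ ¬p) there: w4:F, w5:T. ✗
w3: no successors, so □◇(p → q ∨ ¬p) holds vacuously. ✓
w4: no successors, so □◇(p → q ∨ ¬p) holds vacuously. ✓
w5: successors {w0, w4}; ◇(p → q ∨ ¬p) there: w0:F, w4:F. ✗
— 4 worlds.
For □(◇q ∧ p ∧ q):
w0: no successors, so □(◇q ∧ p ∧ q) holds vacuously. ✓
w1: successors {w5}; ◇q ∧ p ∧ q there: w5:F. ✗
w2: successors {w4, w5}; ◇q ∧ p ∧ q there: w4:F, w5:F. ✗
w3: no successors, so □(◇q ∧ p ∧ q) holds vacuously. ✓
w4: no successors, so □(◇q ∧ p ∧ q) holds vacuously. ✓
w5: successors {w0, w4}; ◇q ∧ p ∧ q there: w0:F, w4:F. ✗
— 3 worlds.

4 and 3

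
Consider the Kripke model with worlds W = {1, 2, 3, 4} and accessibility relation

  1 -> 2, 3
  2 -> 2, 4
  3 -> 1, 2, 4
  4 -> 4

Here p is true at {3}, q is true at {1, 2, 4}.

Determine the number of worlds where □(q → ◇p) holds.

1: successors {2, 3}; q → ◇p there: 2:F, 3:T. ✗
2: successors {2, 4}; q → ◇p there: 2:F, 4:F. ✗
3: successors {1, 2, 4}; q → ◇p there: 1:T, 2:F, 4:F. ✗
4: successors {4}; q → ◇p there: 4:F. ✗
Satisfying worlds: ∅.

0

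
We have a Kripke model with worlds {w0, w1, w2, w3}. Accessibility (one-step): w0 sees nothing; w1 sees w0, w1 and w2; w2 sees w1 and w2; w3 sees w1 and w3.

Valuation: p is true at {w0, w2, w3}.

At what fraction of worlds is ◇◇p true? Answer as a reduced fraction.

w0: no successors, so ◇◇p fails. ✗
w1: successors {w0, w1, w2}; ◇p there: w0:F, w1:T, w2:T. ✓
w2: successors {w1, w2}; ◇p there: w1:T, w2:T. ✓
w3: successors {w1, w3}; ◇p there: w1:T, w3:T. ✓
That's 3 of 4 worlds, so 3/4.

3/4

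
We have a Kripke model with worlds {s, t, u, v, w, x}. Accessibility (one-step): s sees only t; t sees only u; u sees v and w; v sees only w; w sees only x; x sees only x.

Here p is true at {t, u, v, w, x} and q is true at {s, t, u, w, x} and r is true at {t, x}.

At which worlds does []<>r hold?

{v, w, x}

s: successors {t}; <>r there: t:F. ✗
t: successors {u}; <>r there: u:F. ✗
u: successors {v, w}; <>r there: v:F, w:T. ✗
v: successors {w}; <>r there: w:T. ✓
w: successors {x}; <>r there: x:T. ✓
x: successors {x}; <>r there: x:T. ✓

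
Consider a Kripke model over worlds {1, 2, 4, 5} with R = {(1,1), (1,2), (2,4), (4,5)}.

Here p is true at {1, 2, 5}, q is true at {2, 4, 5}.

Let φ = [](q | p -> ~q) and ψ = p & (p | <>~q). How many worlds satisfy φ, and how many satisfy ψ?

1 and 3

For [](q | p -> ~q):
1: successors {1, 2}; q | p -> ~q there: 1:T, 2:F. ✗
2: successors {4}; q | p -> ~q there: 4:F. ✗
4: successors {5}; q | p -> ~q there: 5:F. ✗
5: no successors, so [](q | p -> ~q) holds vacuously. ✓
— 1 world.
For p & (p | <>~q):
1: p is T, p | <>~q is T. ✓
2: p is T, p | <>~q is T. ✓
4: p is F, p | <>~q is F. ✗
5: p is T, p | <>~q is T. ✓
— 3 worlds.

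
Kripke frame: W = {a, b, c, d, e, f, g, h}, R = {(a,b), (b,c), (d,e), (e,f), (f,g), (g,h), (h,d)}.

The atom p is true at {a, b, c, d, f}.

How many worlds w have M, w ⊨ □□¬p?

a: successors {b}; □¬p there: b:F. ✗
b: successors {c}; □¬p there: c:T. ✓
c: no successors, so □□¬p holds vacuously. ✓
d: successors {e}; □¬p there: e:F. ✗
e: successors {f}; □¬p there: f:T. ✓
f: successors {g}; □¬p there: g:T. ✓
g: successors {h}; □¬p there: h:F. ✗
h: successors {d}; □¬p there: d:T. ✓
Satisfying worlds: {b, c, e, f, h}.

5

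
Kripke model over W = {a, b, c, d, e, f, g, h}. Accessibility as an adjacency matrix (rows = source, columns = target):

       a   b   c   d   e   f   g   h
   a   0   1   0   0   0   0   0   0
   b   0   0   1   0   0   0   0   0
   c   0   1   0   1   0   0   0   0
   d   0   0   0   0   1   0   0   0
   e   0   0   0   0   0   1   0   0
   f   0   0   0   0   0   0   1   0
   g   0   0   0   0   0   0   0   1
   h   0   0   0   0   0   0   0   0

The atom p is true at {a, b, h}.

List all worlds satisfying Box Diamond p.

{b, f, h}

a: successors {b}; Diamond p there: b:F. ✗
b: successors {c}; Diamond p there: c:T. ✓
c: successors {b, d}; Diamond p there: b:F, d:F. ✗
d: successors {e}; Diamond p there: e:F. ✗
e: successors {f}; Diamond p there: f:F. ✗
f: successors {g}; Diamond p there: g:T. ✓
g: successors {h}; Diamond p there: h:F. ✗
h: no successors, so Box Diamond p holds vacuously. ✓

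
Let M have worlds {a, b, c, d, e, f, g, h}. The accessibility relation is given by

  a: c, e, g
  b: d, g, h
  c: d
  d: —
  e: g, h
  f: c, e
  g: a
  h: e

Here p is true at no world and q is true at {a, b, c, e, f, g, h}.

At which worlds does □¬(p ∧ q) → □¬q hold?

{c, d}

a: □¬(p ∧ q) is T, □¬q is F. ✗
b: □¬(p ∧ q) is T, □¬q is F. ✗
c: □¬(p ∧ q) is T, □¬q is T. ✓
d: □¬(p ∧ q) is T, □¬q is T. ✓
e: □¬(p ∧ q) is T, □¬q is F. ✗
f: □¬(p ∧ q) is T, □¬q is F. ✗
g: □¬(p ∧ q) is T, □¬q is F. ✗
h: □¬(p ∧ q) is T, □¬q is F. ✗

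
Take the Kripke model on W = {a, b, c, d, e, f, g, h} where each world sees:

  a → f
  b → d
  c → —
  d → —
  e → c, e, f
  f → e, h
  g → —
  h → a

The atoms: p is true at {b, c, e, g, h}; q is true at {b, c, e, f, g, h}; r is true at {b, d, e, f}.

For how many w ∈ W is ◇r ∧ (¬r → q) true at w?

3

a: ◇r is T, ¬r → q is F. ✗
b: ◇r is T, ¬r → q is T. ✓
c: ◇r is F, ¬r → q is T. ✗
d: ◇r is F, ¬r → q is T. ✗
e: ◇r is T, ¬r → q is T. ✓
f: ◇r is T, ¬r → q is T. ✓
g: ◇r is F, ¬r → q is T. ✗
h: ◇r is F, ¬r → q is T. ✗
Satisfying worlds: {b, e, f}.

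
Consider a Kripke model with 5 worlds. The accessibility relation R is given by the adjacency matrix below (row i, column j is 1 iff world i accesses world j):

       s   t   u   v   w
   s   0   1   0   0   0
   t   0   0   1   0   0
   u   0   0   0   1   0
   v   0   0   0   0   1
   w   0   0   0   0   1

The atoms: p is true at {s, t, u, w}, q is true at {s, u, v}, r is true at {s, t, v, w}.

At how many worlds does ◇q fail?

3

s: successors {t}; q there: t:F. ✗
t: successors {u}; q there: u:T. ✓
u: successors {v}; q there: v:T. ✓
v: successors {w}; q there: w:F. ✗
w: successors {w}; q there: w:F. ✗
Satisfying worlds: {t, u}.
So ◇q fails at the other 3 worlds.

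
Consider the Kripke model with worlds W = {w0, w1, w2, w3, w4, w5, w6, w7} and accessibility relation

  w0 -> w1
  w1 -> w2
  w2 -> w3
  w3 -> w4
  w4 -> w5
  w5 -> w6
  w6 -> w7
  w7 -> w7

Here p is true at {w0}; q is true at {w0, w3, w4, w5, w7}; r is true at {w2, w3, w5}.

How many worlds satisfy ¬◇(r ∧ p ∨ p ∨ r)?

5

w0: ◇(r ∧ p ∨ p ∨ r) is F. ✓
w1: ◇(r ∧ p ∨ p ∨ r) is T. ✗
w2: ◇(r ∧ p ∨ p ∨ r) is T. ✗
w3: ◇(r ∧ p ∨ p ∨ r) is F. ✓
w4: ◇(r ∧ p ∨ p ∨ r) is T. ✗
w5: ◇(r ∧ p ∨ p ∨ r) is F. ✓
w6: ◇(r ∧ p ∨ p ∨ r) is F. ✓
w7: ◇(r ∧ p ∨ p ∨ r) is F. ✓
Satisfying worlds: {w0, w3, w5, w6, w7}.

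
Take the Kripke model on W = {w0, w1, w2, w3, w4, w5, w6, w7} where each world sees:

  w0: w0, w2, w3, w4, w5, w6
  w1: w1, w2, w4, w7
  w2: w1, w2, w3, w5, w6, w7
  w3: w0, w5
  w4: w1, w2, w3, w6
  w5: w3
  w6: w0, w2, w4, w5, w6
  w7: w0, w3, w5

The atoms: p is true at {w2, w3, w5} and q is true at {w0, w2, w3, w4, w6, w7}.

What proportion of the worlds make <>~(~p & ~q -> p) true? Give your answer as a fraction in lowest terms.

w0: successors {w0, w2, w3, w4, w5, w6}; ~(~p & ~q -> p) there: w0:F, w2:F, w3:F, w4:F, w5:F, w6:F. ✗
w1: successors {w1, w2, w4, w7}; ~(~p & ~q -> p) there: w1:T, w2:F, w4:F, w7:F. ✓
w2: successors {w1, w2, w3, w5, w6, w7}; ~(~p & ~q -> p) there: w1:T, w2:F, w3:F, w5:F, w6:F, w7:F. ✓
w3: successors {w0, w5}; ~(~p & ~q -> p) there: w0:F, w5:F. ✗
w4: successors {w1, w2, w3, w6}; ~(~p & ~q -> p) there: w1:T, w2:F, w3:F, w6:F. ✓
w5: successors {w3}; ~(~p & ~q -> p) there: w3:F. ✗
w6: successors {w0, w2, w4, w5, w6}; ~(~p & ~q -> p) there: w0:F, w2:F, w4:F, w5:F, w6:F. ✗
w7: successors {w0, w3, w5}; ~(~p & ~q -> p) there: w0:F, w3:F, w5:F. ✗
That's 3 of 8 worlds, so 3/8.

3/8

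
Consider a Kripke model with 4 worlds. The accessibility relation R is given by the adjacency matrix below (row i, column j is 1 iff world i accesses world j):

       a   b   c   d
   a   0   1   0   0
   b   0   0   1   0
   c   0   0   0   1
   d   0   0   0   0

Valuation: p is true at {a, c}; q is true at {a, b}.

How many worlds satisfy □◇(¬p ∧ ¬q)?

a: successors {b}; ◇(¬p ∧ ¬q) there: b:F. ✗
b: successors {c}; ◇(¬p ∧ ¬q) there: c:T. ✓
c: successors {d}; ◇(¬p ∧ ¬q) there: d:F. ✗
d: no successors, so □◇(¬p ∧ ¬q) holds vacuously. ✓
Satisfying worlds: {b, d}.

2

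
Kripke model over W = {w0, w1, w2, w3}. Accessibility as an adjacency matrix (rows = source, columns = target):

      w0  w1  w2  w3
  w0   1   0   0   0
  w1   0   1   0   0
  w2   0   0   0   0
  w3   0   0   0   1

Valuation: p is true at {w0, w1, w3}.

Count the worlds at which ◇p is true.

w0: successors {w0}; p there: w0:T. ✓
w1: successors {w1}; p there: w1:T. ✓
w2: no successors, so ◇p fails. ✗
w3: successors {w3}; p there: w3:T. ✓
Satisfying worlds: {w0, w1, w3}.

3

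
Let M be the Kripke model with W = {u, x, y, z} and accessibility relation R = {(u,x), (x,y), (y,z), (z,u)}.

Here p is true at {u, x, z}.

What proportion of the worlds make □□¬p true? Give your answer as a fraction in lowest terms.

1/4

u: successors {x}; □¬p there: x:T. ✓
x: successors {y}; □¬p there: y:F. ✗
y: successors {z}; □¬p there: z:F. ✗
z: successors {u}; □¬p there: u:F. ✗
That's 1 of 4 worlds, so 1/4.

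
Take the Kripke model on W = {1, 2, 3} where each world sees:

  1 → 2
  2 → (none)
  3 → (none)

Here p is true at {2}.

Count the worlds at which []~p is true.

1: successors {2}; ~p there: 2:F. ✗
2: no successors, so []~p holds vacuously. ✓
3: no successors, so []~p holds vacuously. ✓
Satisfying worlds: {2, 3}.

2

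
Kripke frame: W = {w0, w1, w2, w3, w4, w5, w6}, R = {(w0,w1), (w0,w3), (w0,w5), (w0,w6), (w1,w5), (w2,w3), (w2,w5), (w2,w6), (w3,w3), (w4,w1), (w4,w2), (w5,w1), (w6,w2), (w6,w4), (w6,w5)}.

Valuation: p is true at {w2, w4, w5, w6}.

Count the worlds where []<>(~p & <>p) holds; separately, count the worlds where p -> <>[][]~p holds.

1 and 6

For []<>(~p & <>p):
w0: successors {w1, w3, w5, w6}; <>(~p & <>p) there: w1:F, w3:F, w5:T, w6:F. ✗
w1: successors {w5}; <>(~p & <>p) there: w5:T. ✓
w2: successors {w3, w5, w6}; <>(~p & <>p) there: w3:F, w5:T, w6:F. ✗
w3: successors {w3}; <>(~p & <>p) there: w3:F. ✗
w4: successors {w1, w2}; <>(~p & <>p) there: w1:F, w2:F. ✗
w5: successors {w1}; <>(~p & <>p) there: w1:F. ✗
w6: successors {w2, w4, w5}; <>(~p & <>p) there: w2:F, w4:T, w5:T. ✗
— 1 world.
For p -> <>[][]~p:
w0: p is F, <>[][]~p is T. ✓
w1: p is F, <>[][]~p is F. ✓
w2: p is T, <>[][]~p is T. ✓
w3: p is F, <>[][]~p is T. ✓
w4: p is T, <>[][]~p is T. ✓
w5: p is T, <>[][]~p is T. ✓
w6: p is T, <>[][]~p is F. ✗
— 6 worlds.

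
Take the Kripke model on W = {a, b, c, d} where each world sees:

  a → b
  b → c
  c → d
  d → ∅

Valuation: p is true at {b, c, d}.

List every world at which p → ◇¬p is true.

a: p is F, ◇¬p is F. ✓
b: p is T, ◇¬p is F. ✗
c: p is T, ◇¬p is F. ✗
d: p is T, ◇¬p is F. ✗

{a}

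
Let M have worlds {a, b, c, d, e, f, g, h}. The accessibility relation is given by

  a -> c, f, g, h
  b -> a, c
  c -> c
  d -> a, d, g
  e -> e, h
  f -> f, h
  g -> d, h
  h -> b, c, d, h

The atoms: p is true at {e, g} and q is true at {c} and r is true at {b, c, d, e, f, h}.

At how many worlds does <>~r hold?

3

a: successors {c, f, g, h}; ~r there: c:F, f:F, g:T, h:F. ✓
b: successors {a, c}; ~r there: a:T, c:F. ✓
c: successors {c}; ~r there: c:F. ✗
d: successors {a, d, g}; ~r there: a:T, d:F, g:T. ✓
e: successors {e, h}; ~r there: e:F, h:F. ✗
f: successors {f, h}; ~r there: f:F, h:F. ✗
g: successors {d, h}; ~r there: d:F, h:F. ✗
h: successors {b, c, d, h}; ~r there: b:F, c:F, d:F, h:F. ✗
Satisfying worlds: {a, b, d}.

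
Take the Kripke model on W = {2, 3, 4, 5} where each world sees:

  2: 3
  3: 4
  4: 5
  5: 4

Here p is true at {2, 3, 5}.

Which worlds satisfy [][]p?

2: successors {3}; []p there: 3:F. ✗
3: successors {4}; []p there: 4:T. ✓
4: successors {5}; []p there: 5:F. ✗
5: successors {4}; []p there: 4:T. ✓

{3, 5}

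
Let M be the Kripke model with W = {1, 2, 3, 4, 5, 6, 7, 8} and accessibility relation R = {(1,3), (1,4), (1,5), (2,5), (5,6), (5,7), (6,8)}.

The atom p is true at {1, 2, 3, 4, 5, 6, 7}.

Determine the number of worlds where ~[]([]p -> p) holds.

1: []([]p -> p) is T. ✗
2: []([]p -> p) is T. ✗
3: []([]p -> p) is T. ✗
4: []([]p -> p) is T. ✗
5: []([]p -> p) is T. ✗
6: []([]p -> p) is F. ✓
7: []([]p -> p) is T. ✗
8: []([]p -> p) is T. ✗
Satisfying worlds: {6}.

1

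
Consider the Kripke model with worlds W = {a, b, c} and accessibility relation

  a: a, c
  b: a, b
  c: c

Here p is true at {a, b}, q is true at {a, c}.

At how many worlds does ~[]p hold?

a: []p is F. ✓
b: []p is T. ✗
c: []p is F. ✓
Satisfying worlds: {a, c}.

2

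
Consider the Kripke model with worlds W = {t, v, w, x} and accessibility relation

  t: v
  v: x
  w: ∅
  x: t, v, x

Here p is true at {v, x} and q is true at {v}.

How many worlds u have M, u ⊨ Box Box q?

1

t: successors {v}; Box q there: v:F. ✗
v: successors {x}; Box q there: x:F. ✗
w: no successors, so Box Box q holds vacuously. ✓
x: successors {t, v, x}; Box q there: t:T, v:F, x:F. ✗
Satisfying worlds: {w}.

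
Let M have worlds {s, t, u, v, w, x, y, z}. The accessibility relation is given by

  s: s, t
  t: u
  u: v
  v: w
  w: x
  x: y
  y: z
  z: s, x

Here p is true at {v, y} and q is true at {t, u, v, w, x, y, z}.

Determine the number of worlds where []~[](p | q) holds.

s: successors {s, t}; ~[](p | q) there: s:T, t:F. ✗
t: successors {u}; ~[](p | q) there: u:F. ✗
u: successors {v}; ~[](p | q) there: v:F. ✗
v: successors {w}; ~[](p | q) there: w:F. ✗
w: successors {x}; ~[](p | q) there: x:F. ✗
x: successors {y}; ~[](p | q) there: y:F. ✗
y: successors {z}; ~[](p | q) there: z:T. ✓
z: successors {s, x}; ~[](p | q) there: s:T, x:F. ✗
Satisfying worlds: {y}.

1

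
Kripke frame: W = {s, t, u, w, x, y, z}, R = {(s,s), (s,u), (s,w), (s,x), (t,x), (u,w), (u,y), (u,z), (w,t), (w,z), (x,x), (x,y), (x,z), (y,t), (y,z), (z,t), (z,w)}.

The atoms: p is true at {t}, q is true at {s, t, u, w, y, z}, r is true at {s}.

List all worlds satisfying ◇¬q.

s: successors {s, u, w, x}; ¬q there: s:F, u:F, w:F, x:T. ✓
t: successors {x}; ¬q there: x:T. ✓
u: successors {w, y, z}; ¬q there: w:F, y:F, z:F. ✗
w: successors {t, z}; ¬q there: t:F, z:F. ✗
x: successors {x, y, z}; ¬q there: x:T, y:F, z:F. ✓
y: successors {t, z}; ¬q there: t:F, z:F. ✗
z: successors {t, w}; ¬q there: t:F, w:F. ✗

{s, t, x}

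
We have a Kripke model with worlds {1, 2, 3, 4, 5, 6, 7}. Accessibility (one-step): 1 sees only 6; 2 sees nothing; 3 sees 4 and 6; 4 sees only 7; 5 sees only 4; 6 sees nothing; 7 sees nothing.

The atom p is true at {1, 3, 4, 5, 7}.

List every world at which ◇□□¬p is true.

1: successors {6}; □□¬p there: 6:T. ✓
2: no successors, so ◇□□¬p fails. ✗
3: successors {4, 6}; □□¬p there: 4:T, 6:T. ✓
4: successors {7}; □□¬p there: 7:T. ✓
5: successors {4}; □□¬p there: 4:T. ✓
6: no successors, so ◇□□¬p fails. ✗
7: no successors, so ◇□□¬p fails. ✗

{1, 3, 4, 5}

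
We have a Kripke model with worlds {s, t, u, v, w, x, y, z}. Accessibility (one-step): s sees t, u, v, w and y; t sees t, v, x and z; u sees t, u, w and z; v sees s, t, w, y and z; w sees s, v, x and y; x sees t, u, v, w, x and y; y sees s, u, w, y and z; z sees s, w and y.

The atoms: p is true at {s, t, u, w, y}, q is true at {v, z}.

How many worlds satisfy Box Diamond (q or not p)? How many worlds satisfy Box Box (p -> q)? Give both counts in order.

4 and 0

For Box Diamond (q or not p):
s: successors {t, u, v, w, y}; Diamond (q or not p) there: t:T, u:T, v:T, w:T, y:T. ✓
t: successors {t, v, x, z}; Diamond (q or not p) there: t:T, v:T, x:T, z:F. ✗
u: successors {t, u, w, z}; Diamond (q or not p) there: t:T, u:T, w:T, z:F. ✗
v: successors {s, t, w, y, z}; Diamond (q or not p) there: s:T, t:T, w:T, y:T, z:F. ✗
w: successors {s, v, x, y}; Diamond (q or not p) there: s:T, v:T, x:T, y:T. ✓
x: successors {t, u, v, w, x, y}; Diamond (q or not p) there: t:T, u:T, v:T, w:T, x:T, y:T. ✓
y: successors {s, u, w, y, z}; Diamond (q or not p) there: s:T, u:T, w:T, y:T, z:F. ✗
z: successors {s, w, y}; Diamond (q or not p) there: s:T, w:T, y:T. ✓
— 4 worlds.
For Box Box (p -> q):
s: successors {t, u, v, w, y}; Box (p -> q) there: t:F, u:F, v:F, w:F, y:F. ✗
t: successors {t, v, x, z}; Box (p -> q) there: t:F, v:F, x:F, z:F. ✗
u: successors {t, u, w, z}; Box (p -> q) there: t:F, u:F, w:F, z:F. ✗
v: successors {s, t, w, y, z}; Box (p -> q) there: s:F, t:F, w:F, y:F, z:F. ✗
w: successors {s, v, x, y}; Box (p -> q) there: s:F, v:F, x:F, y:F. ✗
x: successors {t, u, v, w, x, y}; Box (p -> q) there: t:F, u:F, v:F, w:F, x:F, y:F. ✗
y: successors {s, u, w, y, z}; Box (p -> q) there: s:F, u:F, w:F, y:F, z:F. ✗
z: successors {s, w, y}; Box (p -> q) there: s:F, w:F, y:F. ✗
— 0 worlds.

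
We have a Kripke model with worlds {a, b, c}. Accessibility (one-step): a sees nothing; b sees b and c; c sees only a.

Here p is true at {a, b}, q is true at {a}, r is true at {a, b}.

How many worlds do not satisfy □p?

a: no successors, so □p holds vacuously. ✓
b: successors {b, c}; p there: b:T, c:F. ✗
c: successors {a}; p there: a:T. ✓
Satisfying worlds: {a, c}.
So □p fails at the other 1 world.

1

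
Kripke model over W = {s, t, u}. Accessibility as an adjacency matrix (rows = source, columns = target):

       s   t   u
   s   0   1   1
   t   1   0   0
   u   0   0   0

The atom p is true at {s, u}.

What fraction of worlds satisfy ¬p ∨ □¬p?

2/3

s: ¬p is F, □¬p is F. ✗
t: ¬p is T, □¬p is F. ✓
u: ¬p is F, □¬p is T. ✓
That's 2 of 3 worlds, so 2/3.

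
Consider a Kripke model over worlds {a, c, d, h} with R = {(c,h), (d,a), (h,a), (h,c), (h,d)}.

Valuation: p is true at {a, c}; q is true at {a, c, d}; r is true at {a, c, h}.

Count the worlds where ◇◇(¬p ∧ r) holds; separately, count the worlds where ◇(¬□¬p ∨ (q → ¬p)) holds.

1 and 2

For ◇◇(¬p ∧ r):
a: no successors, so ◇◇(¬p ∧ r) fails. ✗
c: successors {h}; ◇(¬p ∧ r) there: h:F. ✗
d: successors {a}; ◇(¬p ∧ r) there: a:F. ✗
h: successors {a, c, d}; ◇(¬p ∧ r) there: a:F, c:T, d:F. ✓
— 1 world.
For ◇(¬□¬p ∨ (q → ¬p)):
a: no successors, so ◇(¬□¬p ∨ (q → ¬p)) fails. ✗
c: successors {h}; ¬□¬p ∨ (q → ¬p) there: h:T. ✓
d: successors {a}; ¬□¬p ∨ (q → ¬p) there: a:F. ✗
h: successors {a, c, d}; ¬□¬p ∨ (q → ¬p) there: a:F, c:F, d:T. ✓
— 2 worlds.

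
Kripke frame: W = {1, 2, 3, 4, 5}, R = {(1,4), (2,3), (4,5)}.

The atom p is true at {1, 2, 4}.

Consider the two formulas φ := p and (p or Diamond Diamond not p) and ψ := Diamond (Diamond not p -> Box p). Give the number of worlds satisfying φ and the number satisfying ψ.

For p and (p or Diamond Diamond not p):
1: p is T, p or Diamond Diamond not p is T. ✓
2: p is T, p or Diamond Diamond not p is T. ✓
3: p is F, p or Diamond Diamond not p is F. ✗
4: p is T, p or Diamond Diamond not p is T. ✓
5: p is F, p or Diamond Diamond not p is F. ✗
— 3 worlds.
For Diamond (Diamond not p -> Box p):
1: successors {4}; Diamond not p -> Box p there: 4:F. ✗
2: successors {3}; Diamond not p -> Box p there: 3:T. ✓
3: no successors, so Diamond (Diamond not p -> Box p) fails. ✗
4: successors {5}; Diamond not p -> Box p there: 5:T. ✓
5: no successors, so Diamond (Diamond not p -> Box p) fails. ✗
— 2 worlds.

3 and 2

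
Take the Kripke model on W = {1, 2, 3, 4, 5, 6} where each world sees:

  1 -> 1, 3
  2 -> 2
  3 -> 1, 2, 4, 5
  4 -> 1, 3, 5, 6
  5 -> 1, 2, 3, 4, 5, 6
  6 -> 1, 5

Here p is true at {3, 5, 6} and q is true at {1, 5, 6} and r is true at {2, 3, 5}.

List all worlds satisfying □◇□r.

1: successors {1, 3}; ◇□r there: 1:F, 3:T. ✗
2: successors {2}; ◇□r there: 2:T. ✓
3: successors {1, 2, 4, 5}; ◇□r there: 1:F, 2:T, 4:F, 5:T. ✗
4: successors {1, 3, 5, 6}; ◇□r there: 1:F, 3:T, 5:T, 6:F. ✗
5: successors {1, 2, 3, 4, 5, 6}; ◇□r there: 1:F, 2:T, 3:T, 4:F, 5:T, 6:F. ✗
6: successors {1, 5}; ◇□r there: 1:F, 5:T. ✗

{2}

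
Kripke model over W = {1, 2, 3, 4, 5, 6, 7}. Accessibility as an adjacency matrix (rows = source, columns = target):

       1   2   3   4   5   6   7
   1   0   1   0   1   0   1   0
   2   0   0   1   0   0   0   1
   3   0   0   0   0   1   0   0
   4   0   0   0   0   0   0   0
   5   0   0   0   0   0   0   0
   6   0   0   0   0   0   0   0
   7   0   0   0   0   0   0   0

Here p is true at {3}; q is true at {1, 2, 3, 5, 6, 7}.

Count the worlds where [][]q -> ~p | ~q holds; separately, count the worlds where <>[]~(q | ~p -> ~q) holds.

For [][]q -> ~p | ~q:
1: [][]q is T, ~p | ~q is T. ✓
2: [][]q is T, ~p | ~q is T. ✓
3: [][]q is T, ~p | ~q is F. ✗
4: [][]q is T, ~p | ~q is T. ✓
5: [][]q is T, ~p | ~q is T. ✓
6: [][]q is T, ~p | ~q is T. ✓
7: [][]q is T, ~p | ~q is T. ✓
— 6 worlds.
For <>[]~(q | ~p -> ~q):
1: successors {2, 4, 6}; []~(q | ~p -> ~q) there: 2:T, 4:T, 6:T. ✓
2: successors {3, 7}; []~(q | ~p -> ~q) there: 3:T, 7:T. ✓
3: successors {5}; []~(q | ~p -> ~q) there: 5:T. ✓
4: no successors, so <>[]~(q | ~p -> ~q) fails. ✗
5: no successors, so <>[]~(q | ~p -> ~q) fails. ✗
6: no successors, so <>[]~(q | ~p -> ~q) fails. ✗
7: no successors, so <>[]~(q | ~p -> ~q) fails. ✗
— 3 worlds.

6 and 3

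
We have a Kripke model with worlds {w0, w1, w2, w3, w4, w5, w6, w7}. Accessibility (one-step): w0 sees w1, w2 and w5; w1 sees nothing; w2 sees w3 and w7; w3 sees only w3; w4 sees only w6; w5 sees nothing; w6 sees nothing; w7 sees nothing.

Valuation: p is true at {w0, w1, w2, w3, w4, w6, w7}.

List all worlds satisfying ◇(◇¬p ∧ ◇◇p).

w0: successors {w1, w2, w5}; ◇¬p ∧ ◇◇p there: w1:F, w2:F, w5:F. ✗
w1: no successors, so ◇(◇¬p ∧ ◇◇p) fails. ✗
w2: successors {w3, w7}; ◇¬p ∧ ◇◇p there: w3:F, w7:F. ✗
w3: successors {w3}; ◇¬p ∧ ◇◇p there: w3:F. ✗
w4: successors {w6}; ◇¬p ∧ ◇◇p there: w6:F. ✗
w5: no successors, so ◇(◇¬p ∧ ◇◇p) fails. ✗
w6: no successors, so ◇(◇¬p ∧ ◇◇p) fails. ✗
w7: no successors, so ◇(◇¬p ∧ ◇◇p) fails. ✗

∅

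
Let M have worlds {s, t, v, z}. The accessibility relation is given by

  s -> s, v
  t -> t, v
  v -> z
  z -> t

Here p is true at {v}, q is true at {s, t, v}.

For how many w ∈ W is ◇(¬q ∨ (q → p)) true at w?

s: successors {s, v}; ¬q ∨ (q → p) there: s:F, v:T. ✓
t: successors {t, v}; ¬q ∨ (q → p) there: t:F, v:T. ✓
v: successors {z}; ¬q ∨ (q → p) there: z:T. ✓
z: successors {t}; ¬q ∨ (q → p) there: t:F. ✗
Satisfying worlds: {s, t, v}.

3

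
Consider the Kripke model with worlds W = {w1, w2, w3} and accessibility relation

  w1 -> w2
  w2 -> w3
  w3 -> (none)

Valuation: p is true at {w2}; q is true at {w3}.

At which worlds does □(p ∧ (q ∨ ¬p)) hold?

{w3}

w1: successors {w2}; p ∧ (q ∨ ¬p) there: w2:F. ✗
w2: successors {w3}; p ∧ (q ∨ ¬p) there: w3:F. ✗
w3: no successors, so □(p ∧ (q ∨ ¬p)) holds vacuously. ✓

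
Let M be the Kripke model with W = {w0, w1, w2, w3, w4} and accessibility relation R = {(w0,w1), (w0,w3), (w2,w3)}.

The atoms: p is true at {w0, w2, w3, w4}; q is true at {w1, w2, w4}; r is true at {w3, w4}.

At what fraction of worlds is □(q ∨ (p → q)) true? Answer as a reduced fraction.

w0: successors {w1, w3}; q ∨ (p → q) there: w1:T, w3:F. ✗
w1: no successors, so □(q ∨ (p → q)) holds vacuously. ✓
w2: successors {w3}; q ∨ (p → q) there: w3:F. ✗
w3: no successors, so □(q ∨ (p → q)) holds vacuously. ✓
w4: no successors, so □(q ∨ (p → q)) holds vacuously. ✓
That's 3 of 5 worlds, so 3/5.

3/5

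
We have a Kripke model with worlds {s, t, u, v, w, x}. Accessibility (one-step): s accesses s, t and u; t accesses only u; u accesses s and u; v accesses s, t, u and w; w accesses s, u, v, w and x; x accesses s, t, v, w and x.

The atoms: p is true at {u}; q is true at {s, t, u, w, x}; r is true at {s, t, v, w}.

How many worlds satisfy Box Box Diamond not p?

1

s: successors {s, t, u}; Box Diamond not p there: s:F, t:T, u:T. ✗
t: successors {u}; Box Diamond not p there: u:T. ✓
u: successors {s, u}; Box Diamond not p there: s:F, u:T. ✗
v: successors {s, t, u, w}; Box Diamond not p there: s:F, t:T, u:T, w:T. ✗
w: successors {s, u, v, w, x}; Box Diamond not p there: s:F, u:T, v:F, w:T, x:F. ✗
x: successors {s, t, v, w, x}; Box Diamond not p there: s:F, t:T, v:F, w:T, x:F. ✗
Satisfying worlds: {t}.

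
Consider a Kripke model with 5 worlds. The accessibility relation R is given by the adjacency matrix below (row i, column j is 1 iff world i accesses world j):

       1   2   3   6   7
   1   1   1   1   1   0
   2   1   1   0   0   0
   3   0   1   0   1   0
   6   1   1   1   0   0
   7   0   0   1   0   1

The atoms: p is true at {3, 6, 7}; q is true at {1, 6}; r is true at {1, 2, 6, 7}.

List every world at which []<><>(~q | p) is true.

1: successors {1, 2, 3, 6}; <><>(~q | p) there: 1:T, 2:T, 3:T, 6:T. ✓
2: successors {1, 2}; <><>(~q | p) there: 1:T, 2:T. ✓
3: successors {2, 6}; <><>(~q | p) there: 2:T, 6:T. ✓
6: successors {1, 2, 3}; <><>(~q | p) there: 1:T, 2:T, 3:T. ✓
7: successors {3, 7}; <><>(~q | p) there: 3:T, 7:T. ✓

{1, 2, 3, 6, 7}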